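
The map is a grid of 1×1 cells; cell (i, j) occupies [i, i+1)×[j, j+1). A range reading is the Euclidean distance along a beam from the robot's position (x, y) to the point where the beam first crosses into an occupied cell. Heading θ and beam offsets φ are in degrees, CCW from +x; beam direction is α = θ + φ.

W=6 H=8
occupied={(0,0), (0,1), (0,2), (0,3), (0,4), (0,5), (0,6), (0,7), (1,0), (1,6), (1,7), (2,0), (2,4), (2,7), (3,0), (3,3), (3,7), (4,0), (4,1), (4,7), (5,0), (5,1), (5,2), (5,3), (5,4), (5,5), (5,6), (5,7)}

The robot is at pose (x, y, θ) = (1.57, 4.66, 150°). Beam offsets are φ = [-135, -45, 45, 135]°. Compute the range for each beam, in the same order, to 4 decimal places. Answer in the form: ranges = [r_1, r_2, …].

ranges = [0.4452, 1.3873, 0.5901, 3.7891]

beam 1: φ=-135°, α=15°
  d=(0.9659,0.2588)  start (1,4)  tX=0.4452 tY=1.3137  stride 1/|dx|=1.0353 1/|dy|=3.8637
    cross x-line → (2,4), t=0.4452 (wall)
  → r_1 = 0.4452
beam 2: φ=-45°, α=105°
  d=(-0.2588,0.9659)  start (1,4)  tX=2.2023 tY=0.3520  stride 1/|dx|=3.8637 1/|dy|=1.0353
    cross y-line → (1,5), t=0.3520
    cross y-line → (1,6), t=1.3873 (wall)
  → r_2 = 1.3873
beam 3: φ=45°, α=195°
  d=(-0.9659,-0.2588)  start (1,4)  tX=0.5901 tY=2.5500  stride 1/|dx|=1.0353 1/|dy|=3.8637
    cross x-line → (0,4), t=0.5901 (wall)
  → r_3 = 0.5901
beam 4: φ=135°, α=285°
  d=(0.2588,-0.9659)  start (1,4)  tX=1.6614 tY=0.6833  stride 1/|dx|=3.8637 1/|dy|=1.0353
    cross y-line → (1,3), t=0.6833
    cross x-line → (2,3), t=1.6614
    cross y-line → (2,2), t=1.7186
    cross y-line → (2,1), t=2.7538
    cross y-line → (2,0), t=3.7891 (wall)
  → r_4 = 3.7891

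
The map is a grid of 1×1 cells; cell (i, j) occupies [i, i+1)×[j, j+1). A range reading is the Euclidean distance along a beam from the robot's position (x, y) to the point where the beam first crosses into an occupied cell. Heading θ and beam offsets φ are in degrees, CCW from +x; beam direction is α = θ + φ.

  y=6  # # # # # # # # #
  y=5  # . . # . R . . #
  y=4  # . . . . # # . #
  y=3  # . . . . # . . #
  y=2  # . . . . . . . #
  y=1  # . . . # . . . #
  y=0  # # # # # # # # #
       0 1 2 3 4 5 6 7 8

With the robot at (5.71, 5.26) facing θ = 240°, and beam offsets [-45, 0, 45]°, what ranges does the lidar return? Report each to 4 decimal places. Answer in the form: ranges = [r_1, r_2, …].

beam 1: φ=-45°, α=195°
  dir = (cos 195°, sin 195°) = (-0.9659, -0.2588); from cell (5,5)
  next x-line at t=0.7350, next y-line at t=1.0046; Δt_x=1.0353, Δt_y=3.8637
    x: enter (4,5) at t=0.7350
    y: enter (4,4) at t=1.0046
    x: enter (3,4) at t=1.7703
    x: enter (2,4) at t=2.8056
    x: enter (1,4) at t=3.8409
    y: enter (1,3) at t=4.8683
    x: enter (0,3) at t=4.8762 ← occupied
  → r_1 = 4.8762
beam 2: φ=0°, α=240°
  dir = (cos 240°, sin 240°) = (-0.5000, -0.8660); from cell (5,5)
  next x-line at t=1.4200, next y-line at t=0.3002; Δt_x=2.0000, Δt_y=1.1547
    y: enter (5,4) at t=0.3002 ← occupied
  → r_2 = 0.3002
beam 3: φ=45°, α=285°
  dir = (cos 285°, sin 285°) = (0.2588, -0.9659); from cell (5,5)
  next x-line at t=1.1205, next y-line at t=0.2692; Δt_x=3.8637, Δt_y=1.0353
    y: enter (5,4) at t=0.2692 ← occupied
  → r_3 = 0.2692

ranges = [4.8762, 0.3002, 0.2692]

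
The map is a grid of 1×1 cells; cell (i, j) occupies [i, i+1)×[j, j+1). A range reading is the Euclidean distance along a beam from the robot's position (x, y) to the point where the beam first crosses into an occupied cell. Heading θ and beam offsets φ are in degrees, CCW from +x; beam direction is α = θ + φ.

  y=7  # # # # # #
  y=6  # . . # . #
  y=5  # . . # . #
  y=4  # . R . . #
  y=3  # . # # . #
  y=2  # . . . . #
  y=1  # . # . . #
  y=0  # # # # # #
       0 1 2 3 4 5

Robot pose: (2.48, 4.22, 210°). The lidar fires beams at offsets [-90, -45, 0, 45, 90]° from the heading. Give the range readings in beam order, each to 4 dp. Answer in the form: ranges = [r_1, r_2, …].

ranges = [2.9600, 1.5322, 0.4400, 0.2278, 0.2540]

beam 1: φ=-90°, α=120°
  dir = (cos 120°, sin 120°) = (-0.5000, 0.8660); from cell (2,4)
  next x-line at t=0.9600, next y-line at t=0.9007; Δt_x=2.0000, Δt_y=1.1547
    y: enter (2,5) at t=0.9007
    x: enter (1,5) at t=0.9600
    y: enter (1,6) at t=2.0554
    x: enter (0,6) at t=2.9600 ← occupied
  → r_1 = 2.9600
beam 2: φ=-45°, α=165°
  dir = (cos 165°, sin 165°) = (-0.9659, 0.2588); from cell (2,4)
  next x-line at t=0.4969, next y-line at t=3.0137; Δt_x=1.0353, Δt_y=3.8637
    x: enter (1,4) at t=0.4969
    x: enter (0,4) at t=1.5322 ← occupied
  → r_2 = 1.5322
beam 3: φ=0°, α=210°
  dir = (cos 210°, sin 210°) = (-0.8660, -0.5000); from cell (2,4)
  next x-line at t=0.5543, next y-line at t=0.4400; Δt_x=1.1547, Δt_y=2.0000
    y: enter (2,3) at t=0.4400 ← occupied
  → r_3 = 0.4400
beam 4: φ=45°, α=255°
  dir = (cos 255°, sin 255°) = (-0.2588, -0.9659); from cell (2,4)
  next x-line at t=1.8546, next y-line at t=0.2278; Δt_x=3.8637, Δt_y=1.0353
    y: enter (2,3) at t=0.2278 ← occupied
  → r_4 = 0.2278
beam 5: φ=90°, α=300°
  dir = (cos 300°, sin 300°) = (0.5000, -0.8660); from cell (2,4)
  next x-line at t=1.0400, next y-line at t=0.2540; Δt_x=2.0000, Δt_y=1.1547
    y: enter (2,3) at t=0.2540 ← occupied
  → r_5 = 0.2540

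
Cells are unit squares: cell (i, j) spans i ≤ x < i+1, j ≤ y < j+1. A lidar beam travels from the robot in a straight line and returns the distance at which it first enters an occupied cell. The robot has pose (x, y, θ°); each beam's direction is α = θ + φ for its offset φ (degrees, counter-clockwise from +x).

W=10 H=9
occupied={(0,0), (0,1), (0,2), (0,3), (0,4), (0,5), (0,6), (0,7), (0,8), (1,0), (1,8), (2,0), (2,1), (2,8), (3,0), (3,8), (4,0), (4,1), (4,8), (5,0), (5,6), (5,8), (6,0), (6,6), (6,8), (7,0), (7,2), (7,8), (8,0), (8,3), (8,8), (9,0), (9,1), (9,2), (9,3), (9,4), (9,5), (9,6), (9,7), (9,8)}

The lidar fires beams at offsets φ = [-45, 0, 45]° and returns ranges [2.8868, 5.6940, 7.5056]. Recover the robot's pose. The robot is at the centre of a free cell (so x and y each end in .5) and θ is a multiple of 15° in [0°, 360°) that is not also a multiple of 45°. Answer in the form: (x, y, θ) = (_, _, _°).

Candidates: 50 free-cell centres × 16 headings = 800 poses. Raycast each; keep the one whose scan matches to 4 dp.
  (3.5, 1.5, 300°): beam 1 = 0.5176 ≠ 2.8868 ✗
  (8.5, 4.5, 120°): beam 1 = 1.9319 ≠ 2.8868 ✗
  (2.5, 7.5, 345°): beam 1 = 7.5056 ≠ 2.8868 ✗
  …
  (3.5, 7.5, 255°): r_1=2.8868, r_2=5.6940, r_3=7.5056 — all match ✓
Unique over the lattice → pose = (3.5, 7.5, 255°).

(x, y, θ) = (3.5, 7.5, 255°)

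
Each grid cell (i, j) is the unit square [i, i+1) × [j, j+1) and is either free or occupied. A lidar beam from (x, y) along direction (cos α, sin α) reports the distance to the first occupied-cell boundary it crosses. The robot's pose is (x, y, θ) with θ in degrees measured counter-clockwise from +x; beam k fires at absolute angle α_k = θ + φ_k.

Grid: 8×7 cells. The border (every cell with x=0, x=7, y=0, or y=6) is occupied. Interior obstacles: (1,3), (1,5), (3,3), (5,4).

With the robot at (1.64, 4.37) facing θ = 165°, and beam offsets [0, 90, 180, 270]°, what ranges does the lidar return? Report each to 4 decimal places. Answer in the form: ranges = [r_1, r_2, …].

beam 1: φ=0°, α=165°
  cosα=-0.9659 sinα=0.2588 | (1,4) | tMaxX 0.6626 tMaxY 2.4341 | tΔX 1.0353 tΔY 3.8637
    t=0.6626 [x] (0,4) — stop
  → r_1 = 0.6626
beam 2: φ=90°, α=255°
  cosα=-0.2588 sinα=-0.9659 | (1,4) | tMaxX 2.4728 tMaxY 0.3831 | tΔX 3.8637 tΔY 1.0353
    t=0.3831 [y] (1,3) — stop
  → r_2 = 0.3831
beam 3: φ=180°, α=345°
  cosα=0.9659 sinα=-0.2588 | (1,4) | tMaxX 0.3727 tMaxY 1.4296 | tΔX 1.0353 tΔY 3.8637
    t=0.3727 [x] (2,4)
    t=1.4080 [x] (3,4)
    t=1.4296 [y] (3,3) — stop
  → r_3 = 1.4296
beam 4: φ=270°, α=75°
  cosα=0.2588 sinα=0.9659 | (1,4) | tMaxX 1.3909 tMaxY 0.6522 | tΔX 3.8637 tΔY 1.0353
    t=0.6522 [y] (1,5) — stop
  → r_4 = 0.6522

ranges = [0.6626, 0.3831, 1.4296, 0.6522]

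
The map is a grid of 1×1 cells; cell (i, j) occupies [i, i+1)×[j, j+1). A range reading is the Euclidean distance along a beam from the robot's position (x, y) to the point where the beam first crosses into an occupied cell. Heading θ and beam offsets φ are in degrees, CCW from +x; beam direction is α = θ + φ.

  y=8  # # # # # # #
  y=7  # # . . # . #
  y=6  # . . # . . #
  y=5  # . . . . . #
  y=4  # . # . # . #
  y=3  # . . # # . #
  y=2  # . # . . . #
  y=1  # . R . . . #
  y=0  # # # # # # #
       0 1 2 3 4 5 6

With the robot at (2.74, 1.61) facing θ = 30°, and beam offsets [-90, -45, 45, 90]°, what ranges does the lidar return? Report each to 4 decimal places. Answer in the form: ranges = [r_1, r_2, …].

beam 1: φ=-90°, α=300°
  dir = (cos 300°, sin 300°) = (0.5000, -0.8660); from cell (2,1)
  next x-line at t=0.5200, next y-line at t=0.7044; Δt_x=2.0000, Δt_y=1.1547
    x: enter (3,1) at t=0.5200
    y: enter (3,0) at t=0.7044 ← occupied
  → r_1 = 0.7044
beam 2: φ=-45°, α=345°
  dir = (cos 345°, sin 345°) = (0.9659, -0.2588); from cell (2,1)
  next x-line at t=0.2692, next y-line at t=2.3569; Δt_x=1.0353, Δt_y=3.8637
    x: enter (3,1) at t=0.2692
    x: enter (4,1) at t=1.3044
    x: enter (5,1) at t=2.3397
    y: enter (5,0) at t=2.3569 ← occupied
  → r_2 = 2.3569
beam 3: φ=45°, α=75°
  dir = (cos 75°, sin 75°) = (0.2588, 0.9659); from cell (2,1)
  next x-line at t=1.0046, next y-line at t=0.4038; Δt_x=3.8637, Δt_y=1.0353
    y: enter (2,2) at t=0.4038 ← occupied
  → r_3 = 0.4038
beam 4: φ=90°, α=120°
  dir = (cos 120°, sin 120°) = (-0.5000, 0.8660); from cell (2,1)
  next x-line at t=1.4800, next y-line at t=0.4503; Δt_x=2.0000, Δt_y=1.1547
    y: enter (2,2) at t=0.4503 ← occupied
  → r_4 = 0.4503

ranges = [0.7044, 2.3569, 0.4038, 0.4503]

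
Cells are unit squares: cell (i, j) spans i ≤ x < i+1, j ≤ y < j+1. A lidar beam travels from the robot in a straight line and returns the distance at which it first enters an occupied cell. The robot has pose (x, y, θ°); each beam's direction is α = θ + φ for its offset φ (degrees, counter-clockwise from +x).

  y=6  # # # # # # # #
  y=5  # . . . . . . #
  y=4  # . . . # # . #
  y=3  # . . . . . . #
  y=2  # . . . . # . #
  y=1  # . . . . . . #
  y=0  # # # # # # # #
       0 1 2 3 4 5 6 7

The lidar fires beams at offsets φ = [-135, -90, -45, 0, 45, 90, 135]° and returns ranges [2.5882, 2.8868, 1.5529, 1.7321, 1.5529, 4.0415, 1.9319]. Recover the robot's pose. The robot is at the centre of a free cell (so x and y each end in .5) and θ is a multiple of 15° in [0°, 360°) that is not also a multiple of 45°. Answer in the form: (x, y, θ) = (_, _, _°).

(x, y, θ) = (3.5, 2.5, 300°)

The pose lattice has 27·16 = 432 candidates. Test each by forward raycasting.
  (3.5, 1.5, 60°): beam 1 = 0.5176 ≠ 2.5882 ✗
  (3.5, 1.5, 30°): beam 1 = 0.5176 ≠ 2.5882 ✗
  (2.5, 4.5, 75°): beam 1 = 4.0415 ≠ 2.5882 ✗
  …
  (3.5, 2.5, 300°): r_1=2.5882, r_2=2.8868, r_3=1.5529, r_4=1.7321, r_5=1.5529, r_6=4.0415, r_7=1.9319 — all match ✓
Only this pose fits every beam.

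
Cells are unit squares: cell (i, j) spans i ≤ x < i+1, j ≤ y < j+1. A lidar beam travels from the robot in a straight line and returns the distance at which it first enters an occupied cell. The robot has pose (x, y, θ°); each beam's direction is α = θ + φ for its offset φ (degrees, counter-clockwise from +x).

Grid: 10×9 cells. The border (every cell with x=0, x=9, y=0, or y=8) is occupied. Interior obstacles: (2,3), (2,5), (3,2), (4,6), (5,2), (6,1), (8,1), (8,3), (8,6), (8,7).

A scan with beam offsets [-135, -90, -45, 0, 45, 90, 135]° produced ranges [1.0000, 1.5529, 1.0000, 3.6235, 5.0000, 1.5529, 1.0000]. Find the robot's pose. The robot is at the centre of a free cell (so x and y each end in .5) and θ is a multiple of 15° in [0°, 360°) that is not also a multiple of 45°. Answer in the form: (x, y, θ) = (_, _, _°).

(x, y, θ) = (7.5, 2.5, 75°)

The pose lattice has 46·16 = 736 candidates. Test each by forward raycasting.
  (7.5, 6.5, 120°): beam 1 = 0.5176 ≠ 1.0000 ✗
  (4.5, 4.5, 15°): beam 1 = 1.7321 ≠ 1.0000 ✗
  (2.5, 2.5, 195°): beam 1 = 0.5774 ≠ 1.0000 ✗
  (7.5, 5.5, 75°): beam 1 = 1.7321 ≠ 1.0000 ✗
  …
  (7.5, 2.5, 75°): r_1=1.0000, r_2=1.5529, r_3=1.0000, r_4=3.6235, r_5=5.0000, r_6=1.5529, r_7=1.0000 — all match ✓
Only this pose fits every beam.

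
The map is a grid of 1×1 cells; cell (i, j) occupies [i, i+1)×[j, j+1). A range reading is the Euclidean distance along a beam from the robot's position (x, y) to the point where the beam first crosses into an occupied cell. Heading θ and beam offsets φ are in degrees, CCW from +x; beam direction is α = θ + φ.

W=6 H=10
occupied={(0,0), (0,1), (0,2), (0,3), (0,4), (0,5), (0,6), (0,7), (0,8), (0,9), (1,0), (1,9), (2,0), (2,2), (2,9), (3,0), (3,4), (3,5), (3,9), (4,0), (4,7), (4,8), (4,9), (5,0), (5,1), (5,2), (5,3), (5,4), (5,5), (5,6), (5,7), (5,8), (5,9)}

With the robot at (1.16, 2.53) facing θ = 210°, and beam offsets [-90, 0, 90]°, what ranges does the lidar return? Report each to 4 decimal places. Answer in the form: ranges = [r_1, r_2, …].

ranges = [0.3200, 0.1848, 1.7667]

beam 1: φ=-90°, α=120°
  cosα=-0.5000 sinα=0.8660 | (1,2) | tMaxX 0.3200 tMaxY 0.5427 | tΔX 2.0000 tΔY 1.1547
    t=0.3200 [x] (0,2) — stop
  → r_1 = 0.3200
beam 2: φ=0°, α=210°
  cosα=-0.8660 sinα=-0.5000 | (1,2) | tMaxX 0.1848 tMaxY 1.0600 | tΔX 1.1547 tΔY 2.0000
    t=0.1848 [x] (0,2) — stop
  → r_2 = 0.1848
beam 3: φ=90°, α=300°
  cosα=0.5000 sinα=-0.8660 | (1,2) | tMaxX 1.6800 tMaxY 0.6120 | tΔX 2.0000 tΔY 1.1547
    t=0.6120 [y] (1,1)
    t=1.6800 [x] (2,1)
    t=1.7667 [y] (2,0) — stop
  → r_3 = 1.7667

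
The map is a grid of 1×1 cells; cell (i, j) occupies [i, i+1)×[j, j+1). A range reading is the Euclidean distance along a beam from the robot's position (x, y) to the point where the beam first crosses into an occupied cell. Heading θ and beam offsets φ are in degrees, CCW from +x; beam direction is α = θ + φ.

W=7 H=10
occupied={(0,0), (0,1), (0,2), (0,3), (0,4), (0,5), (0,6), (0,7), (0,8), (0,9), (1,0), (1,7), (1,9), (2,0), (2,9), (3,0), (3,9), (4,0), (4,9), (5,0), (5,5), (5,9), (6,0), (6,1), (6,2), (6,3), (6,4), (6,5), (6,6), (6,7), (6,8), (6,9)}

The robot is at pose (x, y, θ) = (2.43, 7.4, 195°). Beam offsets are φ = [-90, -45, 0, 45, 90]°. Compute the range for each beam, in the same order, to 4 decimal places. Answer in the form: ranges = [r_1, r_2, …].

beam 1: φ=-90°, α=105°
  d=(-0.2588,0.9659)  start (2,7)  tX=1.6614 tY=0.6212  stride 1/|dx|=3.8637 1/|dy|=1.0353
    cross y-line → (2,8), t=0.6212
    cross y-line → (2,9), t=1.6564 (wall)
  → r_1 = 1.6564
beam 2: φ=-45°, α=150°
  d=(-0.8660,0.5000)  start (2,7)  tX=0.4965 tY=1.2000  stride 1/|dx|=1.1547 1/|dy|=2.0000
    cross x-line → (1,7), t=0.4965 (wall)
  → r_2 = 0.4965
beam 3: φ=0°, α=195°
  d=(-0.9659,-0.2588)  start (2,7)  tX=0.4452 tY=1.5455  stride 1/|dx|=1.0353 1/|dy|=3.8637
    cross x-line → (1,7), t=0.4452 (wall)
  → r_3 = 0.4452
beam 4: φ=45°, α=240°
  d=(-0.5000,-0.8660)  start (2,7)  tX=0.8600 tY=0.4619  stride 1/|dx|=2.0000 1/|dy|=1.1547
    cross y-line → (2,6), t=0.4619
    cross x-line → (1,6), t=0.8600
    cross y-line → (1,5), t=1.6166
    cross y-line → (1,4), t=2.7713
    cross x-line → (0,4), t=2.8600 (wall)
  → r_4 = 2.8600
beam 5: φ=90°, α=285°
  d=(0.2588,-0.9659)  start (2,7)  tX=2.2023 tY=0.4141  stride 1/|dx|=3.8637 1/|dy|=1.0353
    cross y-line → (2,6), t=0.4141
    cross y-line → (2,5), t=1.4494
    cross x-line → (3,5), t=2.2023
    cross y-line → (3,4), t=2.4847
    cross y-line → (3,3), t=3.5199
    cross y-line → (3,2), t=4.5552
    cross y-line → (3,1), t=5.5905
    cross x-line → (4,1), t=6.0660
    cross y-line → (4,0), t=6.6258 (wall)
  → r_5 = 6.6258

ranges = [1.6564, 0.4965, 0.4452, 2.8600, 6.6258]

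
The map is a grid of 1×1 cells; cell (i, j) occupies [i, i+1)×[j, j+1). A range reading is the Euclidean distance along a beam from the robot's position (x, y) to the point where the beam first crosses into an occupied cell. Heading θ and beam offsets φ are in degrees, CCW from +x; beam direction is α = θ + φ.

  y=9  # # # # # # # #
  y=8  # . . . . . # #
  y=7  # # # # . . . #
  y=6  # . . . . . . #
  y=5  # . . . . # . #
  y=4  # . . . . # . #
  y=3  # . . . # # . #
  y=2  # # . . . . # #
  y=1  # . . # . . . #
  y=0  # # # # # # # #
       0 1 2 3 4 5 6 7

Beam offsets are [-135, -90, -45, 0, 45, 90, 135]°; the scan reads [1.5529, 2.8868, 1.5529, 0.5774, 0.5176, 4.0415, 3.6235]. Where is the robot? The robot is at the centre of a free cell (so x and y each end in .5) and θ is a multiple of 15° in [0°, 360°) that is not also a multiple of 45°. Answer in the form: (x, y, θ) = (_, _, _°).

(x, y, θ) = (4.5, 2.5, 60°)

Enumerate (i+0.5, j+0.5, θ) over the 37 free cells and 16 admissible headings. For each, cast all 7 beams and compare to the given ranges.
  (1.5, 6.5, 240°): beam 1 = 0.5176 ≠ 1.5529 ✗
  (3.5, 4.5, 150°): beam 2 = 5.0000 ≠ 2.8868 ✗
  (4.5, 2.5, 30°): beam 2 = 1.7321 ≠ 2.8868 ✗
  …
  (4.5, 2.5, 60°): r_1=1.5529, r_2=2.8868, r_3=1.5529, r_4=0.5774, r_5=0.5176, r_6=4.0415, r_7=3.6235 — all match ✓
Unique over the lattice → pose = (4.5, 2.5, 60°).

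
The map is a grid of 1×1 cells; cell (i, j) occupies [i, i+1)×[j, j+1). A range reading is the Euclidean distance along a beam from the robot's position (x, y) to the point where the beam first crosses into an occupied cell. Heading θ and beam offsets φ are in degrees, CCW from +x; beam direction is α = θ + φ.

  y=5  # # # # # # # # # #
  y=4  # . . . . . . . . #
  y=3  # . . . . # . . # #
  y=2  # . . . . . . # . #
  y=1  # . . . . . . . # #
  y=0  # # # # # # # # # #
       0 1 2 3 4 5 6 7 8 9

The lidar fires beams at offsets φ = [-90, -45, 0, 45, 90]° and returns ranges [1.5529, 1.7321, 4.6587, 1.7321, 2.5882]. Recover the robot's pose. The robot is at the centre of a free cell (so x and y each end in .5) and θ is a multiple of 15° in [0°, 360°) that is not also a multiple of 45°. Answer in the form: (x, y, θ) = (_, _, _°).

(x, y, θ) = (3.5, 2.5, 345°)

Enumerate (i+0.5, j+0.5, θ) over the 28 free cells and 16 admissible headings. For each, cast all 5 beams and compare to the given ranges.
  (1.5, 1.5, 30°): beam 1 = 0.5774 ≠ 1.5529 ✗
  (4.5, 4.5, 60°): beam 1 = 1.0000 ≠ 1.5529 ✗
  (3.5, 1.5, 345°): beam 1 = 0.5176 ≠ 1.5529 ✗
  (7.5, 1.5, 300°): beam 1 = 1.0000 ≠ 1.5529 ✗
  (3.5, 4.5, 105°): beam 1 = 1.9319 ≠ 1.5529 ✗
  …
  (3.5, 2.5, 345°): r_1=1.5529, r_2=1.7321, r_3=4.6587, r_4=1.7321, r_5=2.5882 — all match ✓
Only this pose fits every beam.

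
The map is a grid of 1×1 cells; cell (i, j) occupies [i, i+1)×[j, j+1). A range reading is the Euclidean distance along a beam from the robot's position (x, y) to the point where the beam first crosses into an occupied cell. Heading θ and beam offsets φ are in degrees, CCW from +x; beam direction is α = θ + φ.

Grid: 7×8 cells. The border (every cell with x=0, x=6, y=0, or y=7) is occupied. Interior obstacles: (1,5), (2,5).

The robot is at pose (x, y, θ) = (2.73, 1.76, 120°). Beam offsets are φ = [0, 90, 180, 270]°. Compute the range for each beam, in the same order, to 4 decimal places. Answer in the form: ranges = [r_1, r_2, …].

beam 1: φ=0°, α=120°
  direction (-0.5000, 0.8660); cell (2,1); t to first gridline: x 1.4600, y 0.2771 (then +2.0000 / +1.1547)
    (2,2) via y @ 0.2771
    (2,3) via y @ 1.4318
    (1,3) via x @ 1.4600
    (1,4) via y @ 2.5865
    (0,4) via x @ 3.4600  # hit
  → r_1 = 3.4600
beam 2: φ=90°, α=210°
  direction (-0.8660, -0.5000); cell (2,1); t to first gridline: x 0.8429, y 1.5200 (then +1.1547 / +2.0000)
    (1,1) via x @ 0.8429
    (1,0) via y @ 1.5200  # hit
  → r_2 = 1.5200
beam 3: φ=180°, α=300°
  direction (0.5000, -0.8660); cell (2,1); t to first gridline: x 0.5400, y 0.8776 (then +2.0000 / +1.1547)
    (3,1) via x @ 0.5400
    (3,0) via y @ 0.8776  # hit
  → r_3 = 0.8776
beam 4: φ=270°, α=30°
  direction (0.8660, 0.5000); cell (2,1); t to first gridline: x 0.3118, y 0.4800 (then +1.1547 / +2.0000)
    (3,1) via x @ 0.3118
    (3,2) via y @ 0.4800
    (4,2) via x @ 1.4665
    (4,3) via y @ 2.4800
    (5,3) via x @ 2.6212
    (6,3) via x @ 3.7759  # hit
  → r_4 = 3.7759

ranges = [3.4600, 1.5200, 0.8776, 3.7759]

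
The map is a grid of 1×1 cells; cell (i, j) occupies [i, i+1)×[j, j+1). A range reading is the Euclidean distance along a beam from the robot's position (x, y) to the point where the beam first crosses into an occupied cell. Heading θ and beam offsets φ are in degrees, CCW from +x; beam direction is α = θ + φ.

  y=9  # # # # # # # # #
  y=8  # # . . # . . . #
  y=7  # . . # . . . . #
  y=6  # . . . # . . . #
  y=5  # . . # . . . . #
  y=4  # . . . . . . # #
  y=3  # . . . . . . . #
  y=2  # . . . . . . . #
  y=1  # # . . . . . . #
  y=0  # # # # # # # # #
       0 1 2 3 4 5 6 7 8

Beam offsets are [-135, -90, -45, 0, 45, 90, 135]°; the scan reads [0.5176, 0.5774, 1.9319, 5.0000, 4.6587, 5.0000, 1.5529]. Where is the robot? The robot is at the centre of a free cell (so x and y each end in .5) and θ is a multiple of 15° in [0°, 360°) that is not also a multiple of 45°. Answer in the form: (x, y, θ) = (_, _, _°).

(x, y, θ) = (3.5, 1.5, 30°)

Enumerate (i+0.5, j+0.5, θ) over the 49 free cells and 16 admissible headings. For each, cast all 7 beams and compare to the given ranges.
  (2.5, 2.5, 210°): beam 1 = 2.5882 ≠ 0.5176 ✗
  (7.5, 2.5, 300°): beam 1 = 6.7293 ≠ 0.5176 ✗
  (5.5, 4.5, 330°): beam 1 = 4.6587 ≠ 0.5176 ✗
  (5.5, 2.5, 195°): beam 1 = 5.0000 ≠ 0.5176 ✗
  (3.5, 1.5, 105°): beam 1 = 1.0000 ≠ 0.5176 ✗
  …
  (3.5, 1.5, 30°): r_1=0.5176, r_2=0.5774, r_3=1.9319, r_4=5.0000, r_5=4.6587, r_6=5.0000, r_7=1.5529 — all match ✓
Only this pose fits every beam.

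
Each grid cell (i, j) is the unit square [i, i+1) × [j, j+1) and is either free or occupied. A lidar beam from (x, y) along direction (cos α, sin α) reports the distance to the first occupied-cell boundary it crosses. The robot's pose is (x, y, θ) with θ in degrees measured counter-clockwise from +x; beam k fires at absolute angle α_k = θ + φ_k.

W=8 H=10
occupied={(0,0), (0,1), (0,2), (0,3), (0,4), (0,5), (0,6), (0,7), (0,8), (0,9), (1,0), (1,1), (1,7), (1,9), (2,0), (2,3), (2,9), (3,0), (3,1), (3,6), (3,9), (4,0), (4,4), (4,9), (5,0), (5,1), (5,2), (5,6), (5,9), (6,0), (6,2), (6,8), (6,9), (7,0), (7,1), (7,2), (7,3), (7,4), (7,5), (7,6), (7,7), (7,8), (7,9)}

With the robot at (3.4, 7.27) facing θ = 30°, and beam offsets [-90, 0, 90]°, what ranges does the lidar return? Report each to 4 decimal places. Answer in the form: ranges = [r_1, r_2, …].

ranges = [0.3118, 3.0022, 1.9976]

beam 1: φ=-90°, α=300°
  d=(0.5000,-0.8660)  start (3,7)  tX=1.2000 tY=0.3118  stride 1/|dx|=2.0000 1/|dy|=1.1547
    cross y-line → (3,6), t=0.3118 (wall)
  → r_1 = 0.3118
beam 2: φ=0°, α=30°
  d=(0.8660,0.5000)  start (3,7)  tX=0.6928 tY=1.4600  stride 1/|dx|=1.1547 1/|dy|=2.0000
    cross x-line → (4,7), t=0.6928
    cross y-line → (4,8), t=1.4600
    cross x-line → (5,8), t=1.8475
    cross x-line → (6,8), t=3.0022 (wall)
  → r_2 = 3.0022
beam 3: φ=90°, α=120°
  d=(-0.5000,0.8660)  start (3,7)  tX=0.8000 tY=0.8429  stride 1/|dx|=2.0000 1/|dy|=1.1547
    cross x-line → (2,7), t=0.8000
    cross y-line → (2,8), t=0.8429
    cross y-line → (2,9), t=1.9976 (wall)
  → r_3 = 1.9976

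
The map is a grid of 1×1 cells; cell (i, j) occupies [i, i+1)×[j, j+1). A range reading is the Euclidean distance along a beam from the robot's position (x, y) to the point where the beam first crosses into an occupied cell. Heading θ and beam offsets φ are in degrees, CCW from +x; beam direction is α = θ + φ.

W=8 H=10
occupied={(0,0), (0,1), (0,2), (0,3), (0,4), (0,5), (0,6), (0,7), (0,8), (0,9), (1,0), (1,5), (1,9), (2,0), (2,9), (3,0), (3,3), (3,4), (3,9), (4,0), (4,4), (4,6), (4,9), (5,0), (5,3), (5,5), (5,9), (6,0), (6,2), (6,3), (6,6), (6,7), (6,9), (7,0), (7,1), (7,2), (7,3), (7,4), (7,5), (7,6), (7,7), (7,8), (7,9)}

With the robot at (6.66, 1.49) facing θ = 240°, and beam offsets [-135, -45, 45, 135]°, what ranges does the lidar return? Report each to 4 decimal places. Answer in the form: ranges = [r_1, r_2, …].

beam 1: φ=-135°, α=105°
  d=(-0.2588,0.9659)  start (6,1)  tX=2.5500 tY=0.5280  stride 1/|dx|=3.8637 1/|dy|=1.0353
    cross y-line → (6,2), t=0.5280 (wall)
  → r_1 = 0.5280
beam 2: φ=-45°, α=195°
  d=(-0.9659,-0.2588)  start (6,1)  tX=0.6833 tY=1.8932  stride 1/|dx|=1.0353 1/|dy|=3.8637
    cross x-line → (5,1), t=0.6833
    cross x-line → (4,1), t=1.7186
    cross y-line → (4,0), t=1.8932 (wall)
  → r_2 = 1.8932
beam 3: φ=45°, α=285°
  d=(0.2588,-0.9659)  start (6,1)  tX=1.3137 tY=0.5073  stride 1/|dx|=3.8637 1/|dy|=1.0353
    cross y-line → (6,0), t=0.5073 (wall)
  → r_3 = 0.5073
beam 4: φ=135°, α=15°
  d=(0.9659,0.2588)  start (6,1)  tX=0.3520 tY=1.9705  stride 1/|dx|=1.0353 1/|dy|=3.8637
    cross x-line → (7,1), t=0.3520 (wall)
  → r_4 = 0.3520

ranges = [0.5280, 1.8932, 0.5073, 0.3520]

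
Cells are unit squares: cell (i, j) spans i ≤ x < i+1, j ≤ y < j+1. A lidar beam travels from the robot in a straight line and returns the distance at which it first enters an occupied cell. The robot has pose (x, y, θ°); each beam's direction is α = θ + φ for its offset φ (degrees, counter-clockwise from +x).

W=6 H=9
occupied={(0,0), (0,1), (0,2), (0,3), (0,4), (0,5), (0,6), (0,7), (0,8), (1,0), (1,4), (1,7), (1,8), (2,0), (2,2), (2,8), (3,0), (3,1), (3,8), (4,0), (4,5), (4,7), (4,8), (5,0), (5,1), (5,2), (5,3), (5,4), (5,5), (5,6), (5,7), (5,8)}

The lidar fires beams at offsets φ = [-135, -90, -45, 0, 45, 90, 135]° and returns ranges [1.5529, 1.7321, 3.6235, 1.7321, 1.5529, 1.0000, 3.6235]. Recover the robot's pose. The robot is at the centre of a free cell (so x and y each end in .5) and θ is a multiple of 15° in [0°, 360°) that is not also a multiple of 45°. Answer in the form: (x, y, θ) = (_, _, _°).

Enumerate (i+0.5, j+0.5, θ) over the 22 free cells and 16 admissible headings. For each, cast all 7 beams and compare to the given ranges.
  (1.5, 1.5, 165°): beam 1 = 1.0000 ≠ 1.5529 ✗
  (3.5, 4.5, 300°): beam 2 = 2.8868 ≠ 1.7321 ✗
  (2.5, 5.5, 15°): beam 1 = 1.0000 ≠ 1.5529 ✗
  …
  (3.5, 4.5, 330°): r_1=1.5529, r_2=1.7321, r_3=3.6235, r_4=1.7321, r_5=1.5529, r_6=1.0000, r_7=3.6235 — all match ✓
Unique over the lattice → pose = (3.5, 4.5, 330°).

(x, y, θ) = (3.5, 4.5, 330°)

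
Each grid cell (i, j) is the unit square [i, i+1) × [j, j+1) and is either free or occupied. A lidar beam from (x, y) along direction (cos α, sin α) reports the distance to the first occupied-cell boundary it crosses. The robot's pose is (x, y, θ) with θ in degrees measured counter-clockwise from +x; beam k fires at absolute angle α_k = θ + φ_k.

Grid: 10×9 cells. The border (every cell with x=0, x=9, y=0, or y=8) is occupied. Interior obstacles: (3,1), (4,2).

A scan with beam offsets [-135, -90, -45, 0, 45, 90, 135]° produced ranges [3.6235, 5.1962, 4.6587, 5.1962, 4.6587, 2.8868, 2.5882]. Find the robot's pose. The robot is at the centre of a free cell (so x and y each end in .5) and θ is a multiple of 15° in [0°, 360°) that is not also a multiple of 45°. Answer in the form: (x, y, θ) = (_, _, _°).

The pose lattice has 54·16 = 864 candidates. Test each by forward raycasting.
  (3.5, 7.5, 75°): beam 1 = 7.5056 ≠ 3.6235 ✗
  (7.5, 4.5, 60°): beam 2 = 1.7321 ≠ 5.1962 ✗
  (6.5, 6.5, 30°): beam 1 = 5.6940 ≠ 3.6235 ✗
  …
  (4.5, 5.5, 330°): r_1=3.6235, r_2=5.1962, r_3=4.6587, r_4=5.1962, r_5=4.6587, r_6=2.8868, r_7=2.5882 — all match ✓
No second candidate reproduces the full scan.

(x, y, θ) = (4.5, 5.5, 330°)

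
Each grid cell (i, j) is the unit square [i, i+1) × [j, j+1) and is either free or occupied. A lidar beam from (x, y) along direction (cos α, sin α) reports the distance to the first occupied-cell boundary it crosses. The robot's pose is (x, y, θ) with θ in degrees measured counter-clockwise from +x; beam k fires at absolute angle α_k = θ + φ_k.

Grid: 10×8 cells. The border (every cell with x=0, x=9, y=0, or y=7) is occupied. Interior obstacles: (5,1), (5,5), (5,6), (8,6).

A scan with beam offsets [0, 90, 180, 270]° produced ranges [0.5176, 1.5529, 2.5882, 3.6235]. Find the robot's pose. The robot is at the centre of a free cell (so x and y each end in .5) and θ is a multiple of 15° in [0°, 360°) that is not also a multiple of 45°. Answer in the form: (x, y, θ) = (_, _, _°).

(x, y, θ) = (8.5, 4.5, 345°)

Enumerate (i+0.5, j+0.5, θ) over the 44 free cells and 16 admissible headings. For each, cast all 4 beams and compare to the given ranges.
  (7.5, 1.5, 240°): beam 1 = 0.5774 ≠ 0.5176 ✗
  (3.5, 2.5, 105°): beam 1 = 4.6587 ≠ 0.5176 ✗
  (1.5, 6.5, 165°): beam 2 = 1.9319 ≠ 1.5529 ✗
  (7.5, 6.5, 210°): beam 1 = 1.7321 ≠ 0.5176 ✗
  …
  (8.5, 4.5, 345°): r_1=0.5176, r_2=1.5529, r_3=2.5882, r_4=3.6235 — all match ✓
Unique over the lattice → pose = (8.5, 4.5, 345°).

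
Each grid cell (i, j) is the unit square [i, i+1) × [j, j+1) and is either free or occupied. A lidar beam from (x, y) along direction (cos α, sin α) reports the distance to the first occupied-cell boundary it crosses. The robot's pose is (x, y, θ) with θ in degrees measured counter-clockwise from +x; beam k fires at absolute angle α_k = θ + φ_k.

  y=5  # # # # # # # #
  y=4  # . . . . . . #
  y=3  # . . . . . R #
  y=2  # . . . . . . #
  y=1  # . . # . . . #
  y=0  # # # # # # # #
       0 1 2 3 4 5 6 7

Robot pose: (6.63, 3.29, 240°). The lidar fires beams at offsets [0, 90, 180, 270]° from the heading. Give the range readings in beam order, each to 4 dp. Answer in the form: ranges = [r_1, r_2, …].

beam 1: φ=0°, α=240°
  d=(-0.5000,-0.8660)  start (6,3)  tX=1.2600 tY=0.3349  stride 1/|dx|=2.0000 1/|dy|=1.1547
    cross y-line → (6,2), t=0.3349
    cross x-line → (5,2), t=1.2600
    cross y-line → (5,1), t=1.4896
    cross y-line → (5,0), t=2.6443 (wall)
  → r_1 = 2.6443
beam 2: φ=90°, α=330°
  d=(0.8660,-0.5000)  start (6,3)  tX=0.4272 tY=0.5800  stride 1/|dx|=1.1547 1/|dy|=2.0000
    cross x-line → (7,3), t=0.4272 (wall)
  → r_2 = 0.4272
beam 3: φ=180°, α=60°
  d=(0.5000,0.8660)  start (6,3)  tX=0.7400 tY=0.8198  stride 1/|dx|=2.0000 1/|dy|=1.1547
    cross x-line → (7,3), t=0.7400 (wall)
  → r_3 = 0.7400
beam 4: φ=270°, α=150°
  d=(-0.8660,0.5000)  start (6,3)  tX=0.7275 tY=1.4200  stride 1/|dx|=1.1547 1/|dy|=2.0000
    cross x-line → (5,3), t=0.7275
    cross y-line → (5,4), t=1.4200
    cross x-line → (4,4), t=1.8822
    cross x-line → (3,4), t=3.0369
    cross y-line → (3,5), t=3.4200 (wall)
  → r_4 = 3.4200

ranges = [2.6443, 0.4272, 0.7400, 3.4200]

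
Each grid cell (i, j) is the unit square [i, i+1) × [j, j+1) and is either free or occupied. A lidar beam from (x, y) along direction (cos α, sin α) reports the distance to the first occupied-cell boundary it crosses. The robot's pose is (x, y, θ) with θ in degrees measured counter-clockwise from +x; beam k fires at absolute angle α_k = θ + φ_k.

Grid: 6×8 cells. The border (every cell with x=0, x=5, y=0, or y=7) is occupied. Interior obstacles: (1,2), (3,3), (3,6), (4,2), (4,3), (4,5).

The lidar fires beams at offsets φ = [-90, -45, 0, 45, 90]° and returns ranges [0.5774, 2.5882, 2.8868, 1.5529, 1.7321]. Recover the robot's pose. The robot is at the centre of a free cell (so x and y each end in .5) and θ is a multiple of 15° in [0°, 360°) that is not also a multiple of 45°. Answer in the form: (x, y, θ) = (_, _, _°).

Enumerate (i+0.5, j+0.5, θ) over the 18 free cells and 16 admissible headings. For each, cast all 5 beams and compare to the given ranges.
  (2.5, 1.5, 210°): beam 1 = 1.0000 ≠ 0.5774 ✗
  (3.5, 1.5, 195°): beam 1 = 1.5529 ≠ 0.5774 ✗
  (4.5, 6.5, 150°): beam 2 = 0.5176 ≠ 2.5882 ✗
  …
  (3.5, 5.5, 210°): r_1=0.5774, r_2=2.5882, r_3=2.8868, r_4=1.5529, r_5=1.7321 — all match ✓
Only this pose fits every beam.

(x, y, θ) = (3.5, 5.5, 210°)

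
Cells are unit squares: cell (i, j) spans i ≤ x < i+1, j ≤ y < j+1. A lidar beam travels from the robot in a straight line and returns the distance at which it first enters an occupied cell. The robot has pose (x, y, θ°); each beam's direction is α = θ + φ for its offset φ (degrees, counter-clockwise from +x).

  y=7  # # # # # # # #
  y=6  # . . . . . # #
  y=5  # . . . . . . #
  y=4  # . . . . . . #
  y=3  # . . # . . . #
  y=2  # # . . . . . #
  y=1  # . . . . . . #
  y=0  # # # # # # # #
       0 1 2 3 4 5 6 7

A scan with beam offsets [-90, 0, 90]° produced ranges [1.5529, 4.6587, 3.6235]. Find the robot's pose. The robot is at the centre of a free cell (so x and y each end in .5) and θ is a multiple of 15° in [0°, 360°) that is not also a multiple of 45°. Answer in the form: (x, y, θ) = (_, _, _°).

(x, y, θ) = (5.5, 1.5, 75°)

Enumerate (i+0.5, j+0.5, θ) over the 33 free cells and 16 admissible headings. For each, cast all 3 beams and compare to the given ranges.
  (3.5, 5.5, 105°): beam 1 = 2.5882 ≠ 1.5529 ✗
  (6.5, 2.5, 60°): beam 1 = 0.5774 ≠ 1.5529 ✗
  (2.5, 1.5, 240°): beam 1 = 1.0000 ≠ 1.5529 ✗
  (4.5, 4.5, 195°): beam 1 = 2.5882 ≠ 1.5529 ✗
  (5.5, 3.5, 330°): beam 1 = 2.8868 ≠ 1.5529 ✗
  …
  (5.5, 1.5, 75°): r_1=1.5529, r_2=4.6587, r_3=3.6235 — all match ✓
Unique over the lattice → pose = (5.5, 1.5, 75°).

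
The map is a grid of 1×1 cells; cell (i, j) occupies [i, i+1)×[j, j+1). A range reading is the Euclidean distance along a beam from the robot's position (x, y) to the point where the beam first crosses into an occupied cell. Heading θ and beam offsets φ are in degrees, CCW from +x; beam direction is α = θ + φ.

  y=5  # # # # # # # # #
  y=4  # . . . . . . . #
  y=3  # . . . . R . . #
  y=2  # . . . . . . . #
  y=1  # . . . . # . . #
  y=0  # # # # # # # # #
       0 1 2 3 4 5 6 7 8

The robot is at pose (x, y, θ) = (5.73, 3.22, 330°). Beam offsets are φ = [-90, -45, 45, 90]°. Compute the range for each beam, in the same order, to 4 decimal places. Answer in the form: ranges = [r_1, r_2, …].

beam 1: φ=-90°, α=240°
  cosα=-0.5000 sinα=-0.8660 | (5,3) | tMaxX 1.4600 tMaxY 0.2540 | tΔX 2.0000 tΔY 1.1547
    t=0.2540 [y] (5,2)
    t=1.4087 [y] (5,1) — stop
  → r_1 = 1.4087
beam 2: φ=-45°, α=285°
  cosα=0.2588 sinα=-0.9659 | (5,3) | tMaxX 1.0432 tMaxY 0.2278 | tΔX 3.8637 tΔY 1.0353
    t=0.2278 [y] (5,2)
    t=1.0432 [x] (6,2)
    t=1.2630 [y] (6,1)
    t=2.2983 [y] (6,0) — stop
  → r_2 = 2.2983
beam 3: φ=45°, α=15°
  cosα=0.9659 sinα=0.2588 | (5,3) | tMaxX 0.2795 tMaxY 3.0137 | tΔX 1.0353 tΔY 3.8637
    t=0.2795 [x] (6,3)
    t=1.3148 [x] (7,3)
    t=2.3501 [x] (8,3) — stop
  → r_3 = 2.3501
beam 4: φ=90°, α=60°
  cosα=0.5000 sinα=0.8660 | (5,3) | tMaxX 0.5400 tMaxY 0.9007 | tΔX 2.0000 tΔY 1.1547
    t=0.5400 [x] (6,3)
    t=0.9007 [y] (6,4)
    t=2.0554 [y] (6,5) — stop
  → r_4 = 2.0554

ranges = [1.4087, 2.2983, 2.3501, 2.0554]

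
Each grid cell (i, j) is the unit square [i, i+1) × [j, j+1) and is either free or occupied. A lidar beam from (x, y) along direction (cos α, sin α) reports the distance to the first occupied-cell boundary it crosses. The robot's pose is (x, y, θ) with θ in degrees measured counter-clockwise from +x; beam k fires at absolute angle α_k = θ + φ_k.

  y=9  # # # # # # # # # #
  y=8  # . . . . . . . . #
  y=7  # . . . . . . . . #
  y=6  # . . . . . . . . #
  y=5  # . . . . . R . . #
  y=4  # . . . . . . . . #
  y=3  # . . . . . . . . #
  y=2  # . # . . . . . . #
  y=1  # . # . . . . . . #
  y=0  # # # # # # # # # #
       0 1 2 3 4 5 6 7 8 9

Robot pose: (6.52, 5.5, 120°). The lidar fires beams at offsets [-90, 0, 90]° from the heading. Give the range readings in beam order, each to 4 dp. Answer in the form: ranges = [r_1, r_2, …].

beam 1: φ=-90°, α=30°
  d=(0.8660,0.5000)  start (6,5)  tX=0.5543 tY=1.0000  stride 1/|dx|=1.1547 1/|dy|=2.0000
    cross x-line → (7,5), t=0.5543
    cross y-line → (7,6), t=1.0000
    cross x-line → (8,6), t=1.7090
    cross x-line → (9,6), t=2.8637 (wall)
  → r_1 = 2.8637
beam 2: φ=0°, α=120°
  d=(-0.5000,0.8660)  start (6,5)  tX=1.0400 tY=0.5774  stride 1/|dx|=2.0000 1/|dy|=1.1547
    cross y-line → (6,6), t=0.5774
    cross x-line → (5,6), t=1.0400
    cross y-line → (5,7), t=1.7321
    cross y-line → (5,8), t=2.8868
    cross x-line → (4,8), t=3.0400
    cross y-line → (4,9), t=4.0415 (wall)
  → r_2 = 4.0415
beam 3: φ=90°, α=210°
  d=(-0.8660,-0.5000)  start (6,5)  tX=0.6004 tY=1.0000  stride 1/|dx|=1.1547 1/|dy|=2.0000
    cross x-line → (5,5), t=0.6004
    cross y-line → (5,4), t=1.0000
    cross x-line → (4,4), t=1.7551
    cross x-line → (3,4), t=2.9098
    cross y-line → (3,3), t=3.0000
    cross x-line → (2,3), t=4.0645
    cross y-line → (2,2), t=5.0000 (wall)
  → r_3 = 5.0000

ranges = [2.8637, 4.0415, 5.0000]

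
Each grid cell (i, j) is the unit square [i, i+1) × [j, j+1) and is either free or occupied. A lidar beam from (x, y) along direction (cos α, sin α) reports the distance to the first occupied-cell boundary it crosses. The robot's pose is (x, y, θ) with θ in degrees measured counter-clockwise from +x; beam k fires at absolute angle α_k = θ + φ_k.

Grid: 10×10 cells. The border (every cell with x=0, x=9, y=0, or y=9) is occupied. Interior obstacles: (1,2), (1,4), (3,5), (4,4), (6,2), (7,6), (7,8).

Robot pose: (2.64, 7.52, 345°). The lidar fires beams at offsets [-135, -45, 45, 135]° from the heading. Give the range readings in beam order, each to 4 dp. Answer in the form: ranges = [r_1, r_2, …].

beam 1: φ=-135°, α=210°
  cosα=-0.8660 sinα=-0.5000 | (2,7) | tMaxX 0.7390 tMaxY 1.0400 | tΔX 1.1547 tΔY 2.0000
    t=0.7390 [x] (1,7)
    t=1.0400 [y] (1,6)
    t=1.8937 [x] (0,6) — stop
  → r_1 = 1.8937
beam 2: φ=-45°, α=300°
  cosα=0.5000 sinα=-0.8660 | (2,7) | tMaxX 0.7200 tMaxY 0.6004 | tΔX 2.0000 tΔY 1.1547
    t=0.6004 [y] (2,6)
    t=0.7200 [x] (3,6)
    t=1.7551 [y] (3,5) — stop
  → r_2 = 1.7551
beam 3: φ=45°, α=30°
  cosα=0.8660 sinα=0.5000 | (2,7) | tMaxX 0.4157 tMaxY 0.9600 | tΔX 1.1547 tΔY 2.0000
    t=0.4157 [x] (3,7)
    t=0.9600 [y] (3,8)
    t=1.5704 [x] (4,8)
    t=2.7251 [x] (5,8)
    t=2.9600 [y] (5,9) — stop
  → r_3 = 2.9600
beam 4: φ=135°, α=120°
  cosα=-0.5000 sinα=0.8660 | (2,7) | tMaxX 1.2800 tMaxY 0.5543 | tΔX 2.0000 tΔY 1.1547
    t=0.5543 [y] (2,8)
    t=1.2800 [x] (1,8)
    t=1.7090 [y] (1,9) — stop
  → r_4 = 1.7090

ranges = [1.8937, 1.7551, 2.9600, 1.7090]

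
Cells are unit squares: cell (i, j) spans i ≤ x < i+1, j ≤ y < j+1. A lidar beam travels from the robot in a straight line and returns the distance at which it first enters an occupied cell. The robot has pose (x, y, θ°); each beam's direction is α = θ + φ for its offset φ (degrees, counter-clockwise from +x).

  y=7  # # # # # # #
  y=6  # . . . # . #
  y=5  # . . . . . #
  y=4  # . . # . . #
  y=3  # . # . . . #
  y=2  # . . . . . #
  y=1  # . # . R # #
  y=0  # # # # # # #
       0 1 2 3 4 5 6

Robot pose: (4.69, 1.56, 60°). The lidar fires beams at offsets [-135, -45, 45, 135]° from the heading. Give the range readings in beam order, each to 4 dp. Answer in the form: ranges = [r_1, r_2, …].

ranges = [0.5798, 0.3209, 2.6660, 1.7496]

beam 1: φ=-135°, α=285°
  direction (0.2588, -0.9659); cell (4,1); t to first gridline: x 1.1977, y 0.5798 (then +3.8637 / +1.0353)
    (4,0) via y @ 0.5798  # hit
  → r_1 = 0.5798
beam 2: φ=-45°, α=15°
  direction (0.9659, 0.2588); cell (4,1); t to first gridline: x 0.3209, y 1.7000 (then +1.0353 / +3.8637)
    (5,1) via x @ 0.3209  # hit
  → r_2 = 0.3209
beam 3: φ=45°, α=105°
  direction (-0.2588, 0.9659); cell (4,1); t to first gridline: x 2.6660, y 0.4555 (then +3.8637 / +1.0353)
    (4,2) via y @ 0.4555
    (4,3) via y @ 1.4908
    (4,4) via y @ 2.5261
    (3,4) via x @ 2.6660  # hit
  → r_3 = 2.6660
beam 4: φ=135°, α=195°
  direction (-0.9659, -0.2588); cell (4,1); t to first gridline: x 0.7143, y 2.1637 (then +1.0353 / +3.8637)
    (3,1) via x @ 0.7143
    (2,1) via x @ 1.7496  # hit
  → r_4 = 1.7496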